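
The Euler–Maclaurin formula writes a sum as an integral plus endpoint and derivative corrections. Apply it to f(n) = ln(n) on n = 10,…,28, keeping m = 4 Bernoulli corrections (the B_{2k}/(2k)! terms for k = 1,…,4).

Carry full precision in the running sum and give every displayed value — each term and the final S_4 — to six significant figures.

S_4 ≈ 55.0879

Integral: ∫_10^28 ln(x) dx = 52.2759.
½[f(10) + f(28)] = ½[2.30259 + 3.33220] = 2.81739.
Running total after boundary: 55.0933.
Correction k=1: B_{2}/2! · (f^{(1)}(28) − f^{(1)}(10)) = 1/12 · (0.0357143 − 0.100000) = -0.00535714.
Running total after k=1: 55.0879.
Correction k=2: B_{4}/4! · (f^{(3)}(28) − f^{(3)}(10)) = −1/720 · (9.11079e-05 − 0.00200000) = 2.65124e-06.
Running total after k=2: 55.0879.
Correction k=3: B_{6}/6! · (f^{(5)}(28) − f^{(5)}(10)) = 1/30240 · (1.39451e-06 − 0.000240000) = -7.89039e-09.
Running total after k=3: 55.0879.
Correction k=4: B_{8}/8! · (f^{(7)}(28) − f^{(7)}(10)) = −1/1209600 · (5.33613e-08 − 7.20000e-05) = 5.94797e-11.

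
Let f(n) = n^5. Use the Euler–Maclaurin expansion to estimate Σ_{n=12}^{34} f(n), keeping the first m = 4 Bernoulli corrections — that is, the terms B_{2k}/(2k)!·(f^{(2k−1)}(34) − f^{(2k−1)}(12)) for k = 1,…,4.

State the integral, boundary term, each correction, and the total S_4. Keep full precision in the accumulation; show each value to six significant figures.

∫_12^34 x^5 dx evaluates to 2.56970e+08.
Endpoint term: (f(12) + f(34))/2 = (248832 + 4.54354e+07)/2 = 2.28421e+07.
Integral + boundary = 2.79812e+08.
k=1: B_{2}/(2)! × [f^{(1)}(34) − f^{(1)}(12)] = 1/12 × (6.68168e+06 − 103680) = 548167.
After k=1: 2.80360e+08.
k=2: B_{4}/(4)! × [f^{(3)}(34) − f^{(3)}(12)] = −1/720 × (69360.0 − 8640.00) = -84.3333.
After k=2: 2.80360e+08.
k=3: B_{6}/(6)! × [f^{(5)}(34) − f^{(5)}(12)] = 1/30240 × (120.000 − 120.000) = 0.00000.
After k=3: 2.80360e+08.
k=4: B_{8}/(8)! × [f^{(7)}(34) − f^{(7)}(12)] = −1/1209600 × (0.00000 − 0.00000) = 0.00000.

S_4 ≈ 2.80360e+08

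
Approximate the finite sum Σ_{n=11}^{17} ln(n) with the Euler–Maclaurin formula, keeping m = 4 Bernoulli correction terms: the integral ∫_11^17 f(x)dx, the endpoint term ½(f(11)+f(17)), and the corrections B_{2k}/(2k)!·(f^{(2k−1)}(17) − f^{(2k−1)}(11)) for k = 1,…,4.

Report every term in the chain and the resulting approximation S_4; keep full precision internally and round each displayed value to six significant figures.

The integral term ∫_11^17 ln(x) dx = 15.7878.
Boundary: ½(f(11) + f(17)) = ½(2.39790 + 2.83321) = 2.61555.
Integral + boundary = 18.4033.
Order-1 term: 1/12 · (0.0588235 − 0.0909091) = -0.00267380.
Running total after k=1: 18.4007.
Order-2 term: −1/720 · (0.000407083 − 0.00150263) = 1.52159e-06.
Running total after k=2: 18.4007.
Order-3 term: 1/30240 · (1.69031e-05 − 0.000149021) = -4.36898e-09.
Running total after k=3: 18.4007.
Order-4 term: −1/1209600 · (1.75465e-06 − 3.69474e-05) = 2.90945e-11.

S_4 ≈ 18.4007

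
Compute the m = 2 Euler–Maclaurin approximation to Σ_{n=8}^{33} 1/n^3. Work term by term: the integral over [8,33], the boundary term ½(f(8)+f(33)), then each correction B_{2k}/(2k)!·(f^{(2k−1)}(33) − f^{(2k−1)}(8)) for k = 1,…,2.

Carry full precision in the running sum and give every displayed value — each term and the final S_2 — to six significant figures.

S_2 ≈ 0.00840435

The integral term ∫_8^33 1/x^3 dx = 0.00735336.
Boundary: ½(f(8) + f(33)) = ½(0.00195312 + 2.78265e-05) = 0.000990476.
Integral + boundary = 0.00834384.
Order-1 term: 1/12 · (-2.52968e-06 − (-0.000732422)) = 6.08243e-05.
Partial sum through k=1: 0.00840466.
Order-2 term: −1/720 · (-4.64588e-08 − (-0.000228882)) = -3.17827e-07.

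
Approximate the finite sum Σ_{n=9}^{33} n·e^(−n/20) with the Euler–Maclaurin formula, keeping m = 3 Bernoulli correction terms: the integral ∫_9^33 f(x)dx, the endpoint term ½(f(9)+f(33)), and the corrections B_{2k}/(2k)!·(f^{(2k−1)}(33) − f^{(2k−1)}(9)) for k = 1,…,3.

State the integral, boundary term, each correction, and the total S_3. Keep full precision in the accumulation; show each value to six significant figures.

∫_9^33 x·e^(−x/20) dx evaluates to 166.251.
Endpoint term: (f(9) + f(33))/2 = (5.73865 + 6.33765)/2 = 6.03815.
So far: 172.290.
k=1: B_{2}/(2)! × [f^{(1)}(33) − f^{(1)}(9)] = 1/12 × (-0.124832 − 0.350695) = -0.0396273.
Partial sum through k=1: 172.250.
k=2: B_{4}/(4)! × [f^{(3)}(33) − f^{(3)}(9)] = −1/720 × (0.000648168 − 0.00406488) = 4.74543e-06.
Partial sum through k=2: 172.250.
k=3: B_{6}/(6)! × [f^{(5)}(33) − f^{(5)}(9)] = 1/30240 × (4.02104e-06 − 1.81326e-05) = -4.66650e-10.

S_3 ≈ 172.250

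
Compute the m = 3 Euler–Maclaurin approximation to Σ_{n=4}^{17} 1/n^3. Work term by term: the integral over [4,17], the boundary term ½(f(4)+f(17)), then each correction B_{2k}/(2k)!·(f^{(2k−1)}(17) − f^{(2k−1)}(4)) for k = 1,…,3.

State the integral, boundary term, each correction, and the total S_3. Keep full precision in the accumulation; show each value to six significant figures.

S_3 ≈ 0.0383887

∫_4^17 1/x^3 dx evaluates to 0.0295199.
Boundary: ½(f(4) + f(17)) = ½(0.0156250 + 0.000203542) = 0.00791427.
Integral + boundary = 0.0374342.
Order-1 term: 1/12 · (-3.59191e-05 − (-0.0117188)) = 0.000973569.
Running total after k=1: 0.0384077.
Order-2 term: −1/720 · (-2.48575e-06 − (-0.0146484)) = -2.03416e-05.
Running total after k=2: 0.0383874.
Order-3 term: 1/30240 · (-3.61251e-07 − (-0.0384521)) = 1.27155e-06.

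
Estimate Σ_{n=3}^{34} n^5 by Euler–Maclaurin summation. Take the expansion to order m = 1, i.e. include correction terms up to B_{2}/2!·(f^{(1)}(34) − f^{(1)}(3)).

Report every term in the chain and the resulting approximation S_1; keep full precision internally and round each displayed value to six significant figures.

S_1 ≈ 2.80742e+08

∫_3^34 x^5 dx evaluates to 2.57467e+08.
½[f(3) + f(34)] = ½[243.000 + 4.54354e+07] = 2.27178e+07.
So far: 2.80185e+08.
Correction k=1: B_{2}/2! · (f^{(1)}(34) − f^{(1)}(3)) = 1/12 · (6.68168e+06 − 405.000) = 556773.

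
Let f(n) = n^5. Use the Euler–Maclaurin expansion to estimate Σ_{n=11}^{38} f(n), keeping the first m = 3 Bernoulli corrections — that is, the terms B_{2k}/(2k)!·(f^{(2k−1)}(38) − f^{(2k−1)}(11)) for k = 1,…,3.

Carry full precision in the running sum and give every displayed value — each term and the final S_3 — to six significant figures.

S_3 ≈ 5.42088e+08

Integral: ∫_11^38 x^5 dx = 5.01527e+08.
½[f(11) + f(38)] = ½[161051 + 7.92352e+07] = 3.96981e+07.
Running total after boundary: 5.41226e+08.
Correction k=1: B_{2}/2! · (f^{(1)}(38) − f^{(1)}(11)) = 1/12 · (1.04257e+07 − 73205.0) = 862706.
Running total after k=1: 5.42088e+08.
Correction k=2: B_{4}/4! · (f^{(3)}(38) − f^{(3)}(11)) = −1/720 · (86640.0 − 7260.00) = -110.250.
Running total after k=2: 5.42088e+08.
Correction k=3: B_{6}/6! · (f^{(5)}(38) − f^{(5)}(11)) = 1/30240 · (120.000 − 120.000) = 0.00000.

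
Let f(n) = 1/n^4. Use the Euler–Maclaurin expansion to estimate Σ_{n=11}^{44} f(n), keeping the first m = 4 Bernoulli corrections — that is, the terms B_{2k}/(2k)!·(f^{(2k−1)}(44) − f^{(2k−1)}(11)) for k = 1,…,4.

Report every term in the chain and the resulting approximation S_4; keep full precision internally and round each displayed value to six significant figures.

The integral term ∫_11^44 1/x^4 dx = 0.000246525.
Boundary: ½(f(11) + f(44)) = ½(6.83013e-05 + 2.66802e-07) = 3.42841e-05.
Integral + boundary = 0.000280809.
Order-1 term: 1/12 · (-2.42547e-08 − (-2.48369e-05)) = 2.06772e-06.
Partial sum through k=1: 0.000282877.
Order-2 term: −1/720 · (-3.75848e-10 − (-6.15790e-06)) = -8.55211e-09.
Partial sum through k=2: 0.000282868.
Order-3 term: 1/30240 · (-1.08716e-11 − (-2.84994e-06)) = 9.42436e-11.
Partial sum through k=3: 0.000282869.
Order-4 term: −1/1209600 · (-5.05397e-13 − (-2.11979e-06)) = -1.75247e-12.

S_4 ≈ 0.000282868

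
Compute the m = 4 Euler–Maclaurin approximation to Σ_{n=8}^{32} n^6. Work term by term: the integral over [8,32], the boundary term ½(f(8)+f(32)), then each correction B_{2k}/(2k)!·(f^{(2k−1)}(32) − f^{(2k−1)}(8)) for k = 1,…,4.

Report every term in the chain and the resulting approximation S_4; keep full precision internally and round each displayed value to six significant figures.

∫_8^32 x^6 dx evaluates to 4.90823e+09.
Boundary: ½(f(8) + f(32)) = ½(262144 + 1.07374e+09) = 5.37002e+08.
So far: 5.44524e+09.
k=1: B_{2}/(2)! × [f^{(1)}(32) − f^{(1)}(8)] = 1/12 × (2.01327e+08 − 196608) = 1.67608e+07.
After k=1: 5.46200e+09.
k=2: B_{4}/(4)! × [f^{(3)}(32) − f^{(3)}(8)] = −1/720 × (3.93216e+06 − 61440.0) = -5376.00.
After k=2: 5.46199e+09.
k=3: B_{6}/(6)! × [f^{(5)}(32) − f^{(5)}(8)] = 1/30240 × (23040.0 − 5760.00) = 0.571429.
After k=3: 5.46199e+09.
k=4: B_{8}/(8)! × [f^{(7)}(32) − f^{(7)}(8)] = −1/1209600 × (0.00000 − 0.00000) = 0.00000.

S_4 ≈ 5.46199e+09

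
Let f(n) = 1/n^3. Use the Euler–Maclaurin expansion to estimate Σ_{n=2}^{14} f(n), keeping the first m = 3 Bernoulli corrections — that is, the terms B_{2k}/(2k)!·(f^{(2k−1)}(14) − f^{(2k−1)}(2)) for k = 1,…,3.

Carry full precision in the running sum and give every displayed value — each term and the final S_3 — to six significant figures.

S_3 ≈ 0.199773

Integral: ∫_2^14 1/x^3 dx = 0.122449.
Boundary: ½(f(2) + f(14)) = ½(0.125000 + 0.000364431) = 0.0626822.
Running total after boundary: 0.185131.
Correction k=1: B_{2}/2! · (f^{(1)}(14) − f^{(1)}(2)) = 1/12 · (-7.80925e-05 − (-0.187500)) = 0.0156185.
After k=1: 0.200750.
Correction k=2: B_{4}/4! · (f^{(3)}(14) − f^{(3)}(2)) = −1/720 · (-7.96862e-06 − (-0.937500)) = -0.00130207.
After k=2: 0.199448.
Correction k=3: B_{6}/6! · (f^{(5)}(14) − f^{(5)}(2)) = 1/30240 · (-1.70756e-06 − (-9.84375)) = 0.000325521.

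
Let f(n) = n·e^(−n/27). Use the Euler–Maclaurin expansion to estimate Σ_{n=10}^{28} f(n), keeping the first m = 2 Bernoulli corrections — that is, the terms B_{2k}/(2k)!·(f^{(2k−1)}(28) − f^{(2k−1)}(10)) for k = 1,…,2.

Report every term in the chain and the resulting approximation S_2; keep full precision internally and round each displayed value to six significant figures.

∫_10^28 x·e^(−x/27) dx evaluates to 163.350.
½[f(10) + f(28)] = ½[6.90479 + 9.92610] = 8.41544.
Integral + boundary = 171.766.
Order-1 term: 1/12 · (-0.0131298 − 0.434746) = -0.0373230.
Running total after k=1: 171.728.
Order-2 term: −1/720 · (0.000954564 − 0.00249068) = 2.13349e-06.

S_2 ≈ 171.728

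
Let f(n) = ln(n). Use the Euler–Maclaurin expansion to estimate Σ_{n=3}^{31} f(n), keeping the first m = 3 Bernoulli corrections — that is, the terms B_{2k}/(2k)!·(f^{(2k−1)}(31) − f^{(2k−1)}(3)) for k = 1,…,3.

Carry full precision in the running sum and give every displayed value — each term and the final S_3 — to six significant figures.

S_3 ≈ 77.3991

∫_3^31 ln(x) dx evaluates to 75.1578.
Endpoint term: (f(3) + f(31))/2 = (1.09861 + 3.43399)/2 = 2.26630.
Integral + boundary = 77.4241.
Order-1 term: 1/12 · (0.0322581 − 0.333333) = -0.0250896.
After k=1: 77.3990.
Order-2 term: −1/720 · (6.71344e-05 − 0.0740741) = 0.000102787.
After k=2: 77.3991.
Order-3 term: 1/30240 · (8.38306e-07 − 0.0987654) = -3.26602e-06.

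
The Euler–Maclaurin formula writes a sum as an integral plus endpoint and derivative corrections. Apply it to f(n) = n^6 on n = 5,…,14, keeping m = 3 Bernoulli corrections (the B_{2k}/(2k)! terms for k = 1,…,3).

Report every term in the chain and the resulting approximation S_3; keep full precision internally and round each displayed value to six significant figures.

S_3 ≈ 1.90874e+07

The integral term ∫_5^14 x^6 dx = 1.50479e+07.
Boundary: ½(f(5) + f(14)) = ½(15625.0 + 7.52954e+06) = 3.77258e+06.
So far: 1.88205e+07.
Order-1 term: 1/12 · (3.22694e+06 − 18750.0) = 267350.
Running total after k=1: 1.90878e+07.
Order-2 term: −1/720 · (329280 − 15000.0) = -436.500.
Running total after k=2: 1.90874e+07.
Order-3 term: 1/30240 · (10080.0 − 3600.00) = 0.214286.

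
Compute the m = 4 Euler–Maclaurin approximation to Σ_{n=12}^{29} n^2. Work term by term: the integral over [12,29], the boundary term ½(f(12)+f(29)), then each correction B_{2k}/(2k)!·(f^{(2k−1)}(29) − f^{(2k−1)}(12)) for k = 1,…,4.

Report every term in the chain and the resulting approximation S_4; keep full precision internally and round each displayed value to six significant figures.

∫_12^29 x^2 dx evaluates to 7553.67.
½[f(12) + f(29)] = ½[144.000 + 841.000] = 492.500.
Running total after boundary: 8046.17.
Correction k=1: B_{2}/2! · (f^{(1)}(29) − f^{(1)}(12)) = 1/12 · (58.0000 − 24.0000) = 2.83333.
Partial sum through k=1: 8049.00.
Correction k=2: B_{4}/4! · (f^{(3)}(29) − f^{(3)}(12)) = −1/720 · (0.00000 − 0.00000) = 0.00000.
Partial sum through k=2: 8049.00.
Correction k=3: B_{6}/6! · (f^{(5)}(29) − f^{(5)}(12)) = 1/30240 · (0.00000 − 0.00000) = 0.00000.
Partial sum through k=3: 8049.00.
Correction k=4: B_{8}/8! · (f^{(7)}(29) − f^{(7)}(12)) = −1/1209600 · (0.00000 − 0.00000) = 0.00000.

S_4 ≈ 8049.00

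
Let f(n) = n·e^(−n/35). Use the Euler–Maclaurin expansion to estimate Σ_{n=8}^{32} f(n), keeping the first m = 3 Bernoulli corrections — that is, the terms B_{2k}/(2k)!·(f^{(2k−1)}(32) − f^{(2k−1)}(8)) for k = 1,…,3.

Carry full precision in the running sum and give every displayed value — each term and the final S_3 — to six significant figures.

S_3 ≈ 267.147

The integral term ∫_8^32 x·e^(−x/35) dx = 257.600.
½[f(8) + f(32)] = ½[6.36536 + 12.8257] = 9.59552.
Integral + boundary = 267.195.
Correction k=1: B_{2}/2! · (f^{(1)}(32) − f^{(1)}(8)) = 1/12 · (0.0343545 − 0.613802) = -0.0482873.
Partial sum through k=1: 267.147.
Correction k=2: B_{4}/4! · (f^{(3)}(32) − f^{(3)}(8)) = −1/720 · (0.000682416 − 0.00180012) = 1.55236e-06.
Partial sum through k=2: 267.147.
Correction k=3: B_{6}/6! · (f^{(5)}(32) − f^{(5)}(8)) = 1/30240 · (1.09126e-06 − 2.52993e-06) = -4.75753e-11.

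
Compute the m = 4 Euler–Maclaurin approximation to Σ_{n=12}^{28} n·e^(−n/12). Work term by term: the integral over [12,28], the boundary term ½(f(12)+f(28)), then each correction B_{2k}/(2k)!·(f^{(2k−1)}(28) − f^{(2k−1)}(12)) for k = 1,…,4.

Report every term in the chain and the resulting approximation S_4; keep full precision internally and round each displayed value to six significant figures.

S_4 ≈ 62.9569

The integral term ∫_12^28 x·e^(−x/12) dx = 59.4027.
Boundary: ½(f(12) + f(28)) = ½(4.41455 + 2.71522) = 3.56488.
So far: 62.9676.
k=1: B_{2}/(2)! × [f^{(1)}(28) − f^{(1)}(12)] = 1/12 × (-0.129296 − 0.00000) = -0.0107747.
Partial sum through k=1: 62.9568.
k=2: B_{4}/(4)! × [f^{(3)}(28) − f^{(3)}(12)] = −1/720 × (0.000448944 − 0.00510944) = 6.47291e-06.
Partial sum through k=2: 62.9569.
k=3: B_{6}/(6)! × [f^{(5)}(28) − f^{(5)}(12)] = 1/30240 × (1.24707e-05 − 7.09644e-05) = -1.93432e-09.
Partial sum through k=3: 62.9569.
k=4: B_{8}/(8)! × [f^{(7)}(28) − f^{(7)}(12)] = −1/1209600 × (1.51553e-07 − 7.39212e-07) = 4.85829e-13.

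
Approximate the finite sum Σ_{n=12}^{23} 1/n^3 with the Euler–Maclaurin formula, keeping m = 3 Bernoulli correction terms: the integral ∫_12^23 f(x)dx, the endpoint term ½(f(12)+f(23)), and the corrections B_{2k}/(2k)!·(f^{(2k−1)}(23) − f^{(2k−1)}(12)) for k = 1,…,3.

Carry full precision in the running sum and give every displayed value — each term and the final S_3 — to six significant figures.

S_3 ≈ 0.00286863

Integral: ∫_12^23 1/x^3 dx = 0.00252704.
½[f(12) + f(23)] = ½[0.000578704 + 8.21895e-05] = 0.000330447.
Running total after boundary: 0.00285749.
Order-1 term: 1/12 · (-1.07204e-05 − (-0.000144676)) = 1.11630e-05.
Running total after k=1: 0.00286865.
Order-2 term: −1/720 · (-4.05307e-07 − (-2.00939e-05)) = -2.73452e-08.
Running total after k=2: 0.00286862.
Order-3 term: 1/30240 · (-3.21794e-08 − (-5.86071e-06)) = 1.92743e-10.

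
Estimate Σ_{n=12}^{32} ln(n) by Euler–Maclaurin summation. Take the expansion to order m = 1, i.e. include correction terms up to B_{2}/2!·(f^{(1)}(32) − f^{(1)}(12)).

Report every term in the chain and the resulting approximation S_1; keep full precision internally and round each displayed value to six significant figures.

S_1 ≈ 64.0557

∫_12^32 ln(x) dx evaluates to 61.0847.
½[f(12) + f(32)] = ½[2.48491 + 3.46574] = 2.97532.
So far: 64.0600.
Order-1 term: 1/12 · (0.0312500 − 0.0833333) = -0.00434028.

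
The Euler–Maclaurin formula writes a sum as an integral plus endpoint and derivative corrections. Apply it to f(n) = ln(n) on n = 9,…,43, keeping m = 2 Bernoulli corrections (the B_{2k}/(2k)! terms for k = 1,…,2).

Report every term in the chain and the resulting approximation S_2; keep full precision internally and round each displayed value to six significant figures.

The integral term ∫_9^43 ln(x) dx = 107.957.
Boundary: ½(f(9) + f(43)) = ½(2.19722 + 3.76120) = 2.97921.
Integral + boundary = 110.936.
k=1: B_{2}/(2)! × [f^{(1)}(43) − f^{(1)}(9)] = 1/12 × (0.0232558 − 0.111111) = -0.00732127.
Partial sum through k=1: 110.928.
k=2: B_{4}/(4)! × [f^{(3)}(43) − f^{(3)}(9)] = −1/720 × (2.51550e-05 − 0.00274348) = 3.77546e-06.

S_2 ≈ 110.928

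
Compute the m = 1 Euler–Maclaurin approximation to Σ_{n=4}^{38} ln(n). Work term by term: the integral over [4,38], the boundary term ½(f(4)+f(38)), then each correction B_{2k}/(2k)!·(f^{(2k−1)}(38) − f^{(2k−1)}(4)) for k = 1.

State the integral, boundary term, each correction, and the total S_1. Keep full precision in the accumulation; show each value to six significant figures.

The integral term ∫_4^38 ln(x) dx = 98.6831.
Endpoint term: (f(4) + f(38))/2 = (1.38629 + 3.63759)/2 = 2.51194.
So far: 101.195.
Order-1 term: 1/12 · (0.0263158 − 0.250000) = -0.0186404.

S_1 ≈ 101.176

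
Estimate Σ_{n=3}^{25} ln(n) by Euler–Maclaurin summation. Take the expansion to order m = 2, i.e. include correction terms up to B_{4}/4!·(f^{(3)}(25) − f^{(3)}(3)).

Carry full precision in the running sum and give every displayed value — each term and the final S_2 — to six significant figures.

Integral: ∫_3^25 ln(x) dx = 55.1761.
Endpoint term: (f(3) + f(25))/2 = (1.09861 + 3.21888)/2 = 2.15874.
Running total after boundary: 57.3348.
k=1: B_{2}/(2)! × [f^{(1)}(25) − f^{(1)}(3)] = 1/12 × (0.0400000 − 0.333333) = -0.0244444.
After k=1: 57.3104.
k=2: B_{4}/(4)! × [f^{(3)}(25) − f^{(3)}(3)] = −1/720 × (0.000128000 − 0.0740741) = 0.000102703.

S_2 ≈ 57.3105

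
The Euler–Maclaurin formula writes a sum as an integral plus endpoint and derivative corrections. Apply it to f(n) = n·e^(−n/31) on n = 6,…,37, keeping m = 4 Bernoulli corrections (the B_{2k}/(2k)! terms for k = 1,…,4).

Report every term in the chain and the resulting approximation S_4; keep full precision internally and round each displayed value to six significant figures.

Integral: ∫_6^37 x·e^(−x/31) dx = 306.135.
Endpoint term: (f(6) + f(37))/2 = (4.94418 + 11.2163)/2 = 8.08025.
Running total after boundary: 314.216.
Correction k=1: B_{2}/2! · (f^{(1)}(37) − f^{(1)}(6)) = 1/12 · (-0.0586730 − 0.664540) = -0.0602678.
Partial sum through k=1: 314.155.
Correction k=2: B_{4}/4! · (f^{(3)}(37) − f^{(3)}(6)) = −1/720 · (0.000569838 − 0.00240645) = 2.55085e-06.
Partial sum through k=2: 314.155.
Correction k=3: B_{6}/6! · (f^{(5)}(37) − f^{(5)}(6)) = 1/30240 · (1.24946e-06 − 4.28865e-06) = -1.00502e-10.
Partial sum through k=3: 314.155.
Correction k=4: B_{8}/8! · (f^{(7)}(37) − f^{(7)}(6)) = −1/1209600 · (1.98330e-09 − 6.31966e-09) = 3.58495e-15.

S_4 ≈ 314.155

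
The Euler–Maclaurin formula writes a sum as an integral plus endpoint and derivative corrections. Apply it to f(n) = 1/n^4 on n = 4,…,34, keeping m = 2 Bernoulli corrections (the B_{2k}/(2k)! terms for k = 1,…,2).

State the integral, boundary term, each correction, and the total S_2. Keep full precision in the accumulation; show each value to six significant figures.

S_2 ≈ 0.00746869

∫_4^34 1/x^4 dx evaluates to 0.00519985.
Boundary: ½(f(4) + f(34)) = ½(0.00390625 + 7.48315e-07) = 0.00195350.
Running total after boundary: 0.00715335.
k=1: B_{2}/(2)! × [f^{(1)}(34) − f^{(1)}(4)] = 1/12 × (-8.80370e-08 − (-0.00390625)) = 0.000325513.
Partial sum through k=1: 0.00747887.
k=2: B_{4}/(4)! × [f^{(3)}(34) − f^{(3)}(4)] = −1/720 × (-2.28470e-09 − (-0.00732422)) = -1.01725e-05.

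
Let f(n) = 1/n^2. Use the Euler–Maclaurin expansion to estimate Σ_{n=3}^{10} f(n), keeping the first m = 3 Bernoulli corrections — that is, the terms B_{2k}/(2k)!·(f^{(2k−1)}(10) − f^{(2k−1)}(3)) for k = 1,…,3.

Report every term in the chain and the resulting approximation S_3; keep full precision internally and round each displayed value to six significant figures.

Integral: ∫_3^10 1/x^2 dx = 0.233333.
½[f(3) + f(10)] = ½[0.111111 + 0.0100000] = 0.0605556.
Running total after boundary: 0.293889.
k=1: B_{2}/(2)! × [f^{(1)}(10) − f^{(1)}(3)] = 1/12 × (-0.00200000 − (-0.0740741)) = 0.00600617.
After k=1: 0.299895.
k=2: B_{4}/(4)! × [f^{(3)}(10) − f^{(3)}(3)] = −1/720 × (-0.000240000 − (-0.0987654)) = -0.000136841.
After k=2: 0.299758.
k=3: B_{6}/(6)! × [f^{(5)}(10) − f^{(5)}(3)] = 1/30240 × (-7.20000e-05 − (-0.329218)) = 1.08845e-05.

S_3 ≈ 0.299769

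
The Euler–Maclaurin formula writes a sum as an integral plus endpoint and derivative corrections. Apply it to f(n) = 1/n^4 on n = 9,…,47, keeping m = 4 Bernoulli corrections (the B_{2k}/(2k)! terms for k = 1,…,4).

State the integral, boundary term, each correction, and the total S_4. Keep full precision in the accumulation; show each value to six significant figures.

S_4 ≈ 0.000535956

Integral: ∫_9^47 1/x^4 dx = 0.000454037.
Boundary: ½(f(9) + f(47)) = ½(0.000152416 + 2.04931e-07) = 7.63104e-05.
Running total after boundary: 0.000530347.
Order-1 term: 1/12 · (-1.74410e-08 − (-6.77404e-05)) = 5.64358e-06.
Running total after k=1: 0.000535991.
Order-2 term: −1/720 · (-2.36862e-10 − (-2.50890e-05)) = -3.48455e-08.
Running total after k=2: 0.000535956.
Order-3 term: 1/30240 · (-6.00466e-12 − (-1.73455e-05)) = 5.73594e-10.
Running total after k=3: 0.000535956.
Order-4 term: −1/1209600 · (-2.44644e-13 − (-1.92728e-05)) = -1.59332e-11.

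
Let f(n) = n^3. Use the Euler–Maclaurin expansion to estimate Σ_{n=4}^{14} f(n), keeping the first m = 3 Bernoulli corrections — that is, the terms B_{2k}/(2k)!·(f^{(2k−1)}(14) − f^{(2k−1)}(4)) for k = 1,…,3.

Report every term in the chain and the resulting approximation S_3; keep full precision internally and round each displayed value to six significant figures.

Integral: ∫_4^14 x^3 dx = 9540.00.
½[f(4) + f(14)] = ½[64.0000 + 2744.00] = 1404.00.
So far: 10944.0.
Order-1 term: 1/12 · (588.000 − 48.0000) = 45.0000.
Partial sum through k=1: 10989.0.
Order-2 term: −1/720 · (6.00000 − 6.00000) = 0.00000.
Partial sum through k=2: 10989.0.
Order-3 term: 1/30240 · (0.00000 − 0.00000) = 0.00000.

S_3 ≈ 10989.0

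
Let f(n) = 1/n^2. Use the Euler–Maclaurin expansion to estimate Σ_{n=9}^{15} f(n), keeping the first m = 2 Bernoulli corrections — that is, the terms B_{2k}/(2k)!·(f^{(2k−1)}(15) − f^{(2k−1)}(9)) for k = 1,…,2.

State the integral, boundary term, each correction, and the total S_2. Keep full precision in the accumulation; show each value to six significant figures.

The integral term ∫_9^15 1/x^2 dx = 0.0444444.
½[f(9) + f(15)] = ½[0.0123457 + 0.00444444] = 0.00839506.
Integral + boundary = 0.0528395.
k=1: B_{2}/(2)! × [f^{(1)}(15) − f^{(1)}(9)] = 1/12 × (-0.000592593 − (-0.00274348)) = 0.000179241.
After k=1: 0.0530187.
k=2: B_{4}/(4)! × [f^{(3)}(15) − f^{(3)}(9)] = −1/720 × (-3.16049e-05 − (-0.000406442)) = -5.20607e-07.

S_2 ≈ 0.0530182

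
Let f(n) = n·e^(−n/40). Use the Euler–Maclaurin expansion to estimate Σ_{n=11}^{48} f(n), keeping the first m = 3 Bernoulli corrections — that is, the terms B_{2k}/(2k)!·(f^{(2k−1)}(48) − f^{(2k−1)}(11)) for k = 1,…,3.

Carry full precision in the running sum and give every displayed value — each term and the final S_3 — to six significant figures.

S_3 ≈ 500.679

∫_11^48 x·e^(−x/40) dx evaluates to 489.324.
½[f(11) + f(48)] = ½[8.35529 + 14.4573] = 11.4063.
Running total after boundary: 500.730.
Correction k=1: B_{2}/2! · (f^{(1)}(48) − f^{(1)}(11)) = 1/12 · (-0.0602388 − 0.550690) = -0.0509107.
After k=1: 500.679.
Correction k=2: B_{4}/4! · (f^{(3)}(48) − f^{(3)}(11)) = −1/720 · (0.000338843 − 0.00129365) = 1.32611e-06.
After k=2: 500.679.
Correction k=3: B_{6}/6! · (f^{(5)}(48) − f^{(5)}(11)) = 1/30240 · (4.47085e-07 − 1.40194e-06) = -3.15760e-11.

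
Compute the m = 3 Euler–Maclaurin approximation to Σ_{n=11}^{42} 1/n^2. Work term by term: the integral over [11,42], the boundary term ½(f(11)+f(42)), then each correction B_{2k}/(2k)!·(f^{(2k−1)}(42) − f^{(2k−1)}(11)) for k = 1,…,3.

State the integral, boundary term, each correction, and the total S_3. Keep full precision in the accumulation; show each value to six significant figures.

∫_11^42 1/x^2 dx evaluates to 0.0670996.
½[f(11) + f(42)] = ½[0.00826446 + 0.000566893] = 0.00441568.
Running total after boundary: 0.0715152.
k=1: B_{2}/(2)! × [f^{(1)}(42) − f^{(1)}(11)] = 1/12 × (-2.69949e-05 − (-0.00150263)) = 0.000122970.
After k=1: 0.0716382.
k=2: B_{4}/(4)! × [f^{(3)}(42) − f^{(3)}(11)] = −1/720 × (-1.83639e-07 − (-0.000149021)) = -2.06719e-07.
After k=2: 0.0716380.
k=3: B_{6}/(6)! × [f^{(5)}(42) − f^{(5)}(11)] = 1/30240 × (-3.12311e-09 − (-3.69474e-05)) = 1.22170e-09.

S_3 ≈ 0.0716380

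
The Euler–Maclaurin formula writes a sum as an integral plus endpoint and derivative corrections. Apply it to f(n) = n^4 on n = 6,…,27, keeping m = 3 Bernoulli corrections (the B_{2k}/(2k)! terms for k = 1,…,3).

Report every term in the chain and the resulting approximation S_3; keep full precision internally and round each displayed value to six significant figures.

S_3 ≈ 3.14108e+06

Integral: ∫_6^27 x^4 dx = 2.86823e+06.
½[f(6) + f(27)] = ½[1296.00 + 531441] = 266368.
So far: 3.13459e+06.
Order-1 term: 1/12 · (78732.0 − 864.000) = 6489.00.
After k=1: 3.14108e+06.
Order-2 term: −1/720 · (648.000 − 144.000) = -0.700000.
After k=2: 3.14108e+06.
Order-3 term: 1/30240 · (0.00000 − 0.00000) = 0.00000.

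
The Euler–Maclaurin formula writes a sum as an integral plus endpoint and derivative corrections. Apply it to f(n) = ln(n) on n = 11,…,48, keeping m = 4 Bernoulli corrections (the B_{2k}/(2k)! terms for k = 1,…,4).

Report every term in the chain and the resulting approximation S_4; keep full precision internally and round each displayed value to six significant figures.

S_4 ≈ 125.570

Integral: ∫_11^48 ln(x) dx = 122.441.
Boundary: ½(f(11) + f(48)) = ½(2.39790 + 3.87120) = 3.13455.
Integral + boundary = 125.575.
Correction k=1: B_{2}/2! · (f^{(1)}(48) − f^{(1)}(11)) = 1/12 · (0.0208333 − 0.0909091) = -0.00583965.
Partial sum through k=1: 125.570.
Correction k=2: B_{4}/4! · (f^{(3)}(48) − f^{(3)}(11)) = −1/720 · (1.80845e-05 − 0.00150263) = 2.06187e-06.
Partial sum through k=2: 125.570.
Correction k=3: B_{6}/6! · (f^{(5)}(48) − f^{(5)}(11)) = 1/30240 · (9.41901e-08 − 0.000149021) = -4.92483e-09.
Partial sum through k=3: 125.570.
Correction k=4: B_{8}/8! · (f^{(7)}(48) − f^{(7)}(11)) = −1/1209600 · (1.22643e-09 − 3.69474e-05) = 3.05441e-11.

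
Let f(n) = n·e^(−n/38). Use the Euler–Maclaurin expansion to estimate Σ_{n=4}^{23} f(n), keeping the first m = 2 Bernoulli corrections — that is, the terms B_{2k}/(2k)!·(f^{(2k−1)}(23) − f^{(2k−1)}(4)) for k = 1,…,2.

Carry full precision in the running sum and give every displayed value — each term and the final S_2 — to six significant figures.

S_2 ≈ 179.102

Integral: ∫_4^23 x·e^(−x/38) dx = 171.072.
½[f(4) + f(23)] = ½[3.60035 + 12.5564] = 8.07838.
Running total after boundary: 179.151.
k=1: B_{2}/(2)! × [f^{(1)}(23) − f^{(1)}(4)] = 1/12 × (0.215499 − 0.805342) = -0.0491535.
After k=1: 179.102.
k=2: B_{4}/(4)! × [f^{(3)}(23) − f^{(3)}(4)] = −1/720 × (0.000905374 − 0.00180437) = 1.24861e-06.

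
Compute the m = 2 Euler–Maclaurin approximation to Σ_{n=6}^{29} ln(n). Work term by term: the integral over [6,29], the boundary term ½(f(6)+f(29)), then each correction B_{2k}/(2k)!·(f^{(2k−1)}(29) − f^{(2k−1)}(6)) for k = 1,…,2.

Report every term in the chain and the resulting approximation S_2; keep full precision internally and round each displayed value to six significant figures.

∫_6^29 ln(x) dx evaluates to 63.9010.
½[f(6) + f(29)] = ½[1.79176 + 3.36730] = 2.57953.
So far: 66.4805.
Correction k=1: B_{2}/2! · (f^{(1)}(29) − f^{(1)}(6)) = 1/12 · (0.0344828 − 0.166667) = -0.0110153.
Running total after k=1: 66.4695.
Correction k=2: B_{4}/4! · (f^{(3)}(29) − f^{(3)}(6)) = −1/720 · (8.20042e-05 − 0.00925926) = 1.27462e-05.

S_2 ≈ 66.4695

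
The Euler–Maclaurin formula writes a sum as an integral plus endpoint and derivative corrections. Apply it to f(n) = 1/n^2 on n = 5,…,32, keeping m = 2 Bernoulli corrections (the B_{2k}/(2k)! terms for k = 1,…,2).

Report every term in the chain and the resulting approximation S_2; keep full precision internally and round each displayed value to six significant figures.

Integral: ∫_5^32 1/x^2 dx = 0.168750.
Endpoint term: (f(5) + f(32))/2 = (0.0400000 + 0.000976562)/2 = 0.0204883.
Integral + boundary = 0.189238.
Order-1 term: 1/12 · (-6.10352e-05 − (-0.0160000)) = 0.00132825.
After k=1: 0.190567.
Order-2 term: −1/720 · (-7.15256e-07 − (-0.00768000)) = -1.06657e-05.

S_2 ≈ 0.190556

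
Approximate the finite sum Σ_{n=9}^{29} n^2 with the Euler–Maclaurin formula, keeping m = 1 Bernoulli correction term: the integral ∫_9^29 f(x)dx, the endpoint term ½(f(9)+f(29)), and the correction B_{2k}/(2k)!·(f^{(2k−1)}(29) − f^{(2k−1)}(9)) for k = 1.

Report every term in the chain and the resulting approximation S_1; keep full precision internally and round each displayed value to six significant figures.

S_1 ≈ 8351.00

∫_9^29 x^2 dx evaluates to 7886.67.
Boundary: ½(f(9) + f(29)) = ½(81.0000 + 841.000) = 461.000.
Running total after boundary: 8347.67.
Correction k=1: B_{2}/2! · (f^{(1)}(29) − f^{(1)}(9)) = 1/12 · (58.0000 − 18.0000) = 3.33333.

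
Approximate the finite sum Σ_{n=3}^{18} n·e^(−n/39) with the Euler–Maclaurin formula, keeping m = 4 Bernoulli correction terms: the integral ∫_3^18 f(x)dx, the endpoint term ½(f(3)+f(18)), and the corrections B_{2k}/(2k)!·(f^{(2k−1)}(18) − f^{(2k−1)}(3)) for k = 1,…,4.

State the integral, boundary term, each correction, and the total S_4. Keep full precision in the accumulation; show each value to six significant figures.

The integral term ∫_3^18 x·e^(−x/39) dx = 115.538.
½[f(3) + f(18)] = ½[2.77788 + 11.3456] = 7.06176.
Integral + boundary = 122.600.
k=1: B_{2}/(2)! × [f^{(1)}(18) − f^{(1)}(3)] = 1/12 × (0.339399 − 0.854733) = -0.0429445.
Running total after k=1: 122.557.
k=2: B_{4}/(4)! × [f^{(3)}(18) − f^{(3)}(3)] = −1/720 × (0.00105196 − 0.00177952) = 1.01051e-06.
Running total after k=2: 122.557.
k=3: B_{6}/(6)! × [f^{(5)}(18) − f^{(5)}(3)] = 1/30240 × (1.23654e-06 − 1.97047e-06) = -2.42705e-11.
Running total after k=3: 122.557.
k=4: B_{8}/(8)! × [f^{(7)}(18) − f^{(7)}(3)] = −1/1209600 × (1.17124e-09 − 1.82181e-09) = 5.37847e-16.

S_4 ≈ 122.557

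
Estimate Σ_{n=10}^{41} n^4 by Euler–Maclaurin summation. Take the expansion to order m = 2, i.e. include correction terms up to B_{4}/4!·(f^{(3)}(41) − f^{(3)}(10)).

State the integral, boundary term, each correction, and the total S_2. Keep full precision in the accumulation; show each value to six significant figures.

∫_10^41 x^4 dx evaluates to 2.31512e+07.
½[f(10) + f(41)] = ½[10000.0 + 2.82576e+06] = 1.41788e+06.
Integral + boundary = 2.45691e+07.
Correction k=1: B_{2}/2! · (f^{(1)}(41) − f^{(1)}(10)) = 1/12 · (275684 − 4000.00) = 22640.3.
Partial sum through k=1: 2.45918e+07.
Correction k=2: B_{4}/4! · (f^{(3)}(41) − f^{(3)}(10)) = −1/720 · (984.000 − 240.000) = -1.03333.

S_2 ≈ 2.45918e+07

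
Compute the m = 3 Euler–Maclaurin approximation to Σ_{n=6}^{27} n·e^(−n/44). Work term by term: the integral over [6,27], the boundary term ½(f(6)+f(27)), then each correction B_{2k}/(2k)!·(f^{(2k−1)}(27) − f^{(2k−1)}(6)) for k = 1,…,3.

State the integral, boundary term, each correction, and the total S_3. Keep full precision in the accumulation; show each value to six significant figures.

∫_6^27 x·e^(−x/44) dx evaluates to 228.289.
½[f(6) + f(27)] = ½[5.23515 + 14.6172] = 9.92619.
Running total after boundary: 238.215.
Order-1 term: 1/12 · (0.209169 − 0.753545) = -0.0453646.
After k=1: 238.170.
Order-2 term: −1/720 · (0.000667317 − 0.00129060) = 8.65666e-07.
After k=2: 238.170.
Order-3 term: 1/30240 · (6.33571e-07 − 1.13221e-06) = -1.64895e-11.

S_3 ≈ 238.170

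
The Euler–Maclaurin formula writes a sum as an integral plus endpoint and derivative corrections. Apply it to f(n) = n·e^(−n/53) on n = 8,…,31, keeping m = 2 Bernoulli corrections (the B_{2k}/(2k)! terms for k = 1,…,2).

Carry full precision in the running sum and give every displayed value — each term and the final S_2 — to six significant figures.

S_2 ≈ 311.610

The integral term ∫_8^31 x·e^(−x/53) dx = 299.576.
½[f(8) + f(31)] = ½[6.87917 + 17.2719] = 12.0755.
So far: 311.651.
Correction k=1: B_{2}/2! · (f^{(1)}(31) − f^{(1)}(8)) = 1/12 · (0.231273 − 0.730101) = -0.0415689.
After k=1: 311.610.
Correction k=2: B_{4}/4! · (f^{(3)}(31) − f^{(3)}(8)) = −1/720 · (0.000479028 − 0.000872159) = 5.46014e-07.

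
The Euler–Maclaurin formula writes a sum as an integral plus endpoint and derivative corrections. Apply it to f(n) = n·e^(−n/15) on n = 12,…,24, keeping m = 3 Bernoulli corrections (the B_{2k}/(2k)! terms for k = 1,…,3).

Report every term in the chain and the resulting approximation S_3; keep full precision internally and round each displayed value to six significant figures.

S_3 ≈ 68.9699

The integral term ∫_12^24 x·e^(−x/15) dx = 63.8688.
Boundary: ½(f(12) + f(24)) = ½(5.39195 + 4.84552) = 5.11873.
Running total after boundary: 68.9875.
Order-1 term: 1/12 · (-0.121138 − 0.0898658) = -0.0175836.
Partial sum through k=1: 68.9699.
Order-2 term: −1/720 · (0.00125625 − 0.00439344) = 4.35721e-06.
Partial sum through k=2: 68.9699.
Order-3 term: 1/30240 · (1.35595e-05 − 3.72777e-05) = -7.84332e-10.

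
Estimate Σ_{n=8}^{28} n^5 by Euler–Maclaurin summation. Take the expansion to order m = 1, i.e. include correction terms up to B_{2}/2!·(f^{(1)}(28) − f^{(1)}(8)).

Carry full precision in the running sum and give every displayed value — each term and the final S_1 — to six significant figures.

S_1 ≈ 8.91473e+07

∫_8^28 x^5 dx evaluates to 8.02714e+07.
½[f(8) + f(28)] = ½[32768.0 + 1.72104e+07] = 8.62157e+06.
Integral + boundary = 8.88929e+07.
Correction k=1: B_{2}/2! · (f^{(1)}(28) − f^{(1)}(8)) = 1/12 · (3.07328e+06 − 20480.0) = 254400.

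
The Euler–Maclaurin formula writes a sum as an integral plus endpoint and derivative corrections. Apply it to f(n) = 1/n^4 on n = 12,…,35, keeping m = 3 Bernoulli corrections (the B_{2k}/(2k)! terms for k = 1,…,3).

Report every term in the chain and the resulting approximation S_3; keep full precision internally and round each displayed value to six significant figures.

The integral term ∫_12^35 1/x^4 dx = 0.000185127.
½[f(12) + f(35)] = ½[4.82253e-05 + 6.66389e-07] = 2.44458e-05.
Integral + boundary = 0.000209573.
k=1: B_{2}/(2)! × [f^{(1)}(35) − f^{(1)}(12)] = 1/12 × (-7.61587e-08 − (-1.60751e-05)) = 1.33325e-06.
After k=1: 0.000210906.
k=2: B_{4}/(4)! × [f^{(3)}(35) − f^{(3)}(12)] = −1/720 × (-1.86511e-09 − (-3.34898e-06)) = -4.64877e-09.
After k=2: 0.000210901.
k=3: B_{6}/(6)! × [f^{(5)}(35) − f^{(5)}(12)] = 1/30240 × (-8.52623e-11 − (-1.30238e-06)) = 4.30653e-11.

S_3 ≈ 0.000210901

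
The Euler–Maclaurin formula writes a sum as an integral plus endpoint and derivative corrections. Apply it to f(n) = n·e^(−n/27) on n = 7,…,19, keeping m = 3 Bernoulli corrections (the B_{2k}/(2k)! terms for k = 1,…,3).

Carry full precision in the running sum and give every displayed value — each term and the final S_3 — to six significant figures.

The integral term ∫_7^19 x·e^(−x/27) dx = 93.8710.
½[f(7) + f(19)] = ½[5.40136 + 9.40024] = 7.40080.
Running total after boundary: 101.272.
Correction k=1: B_{2}/2! · (f^{(1)}(19) − f^{(1)}(7)) = 1/12 · (0.146592 − 0.571573) = -0.0354150.
Partial sum through k=1: 101.236.
Correction k=2: B_{4}/4! · (f^{(3)}(19) − f^{(3)}(7)) = −1/720 · (0.00155842 − 0.00290099) = 1.86467e-06.
Partial sum through k=2: 101.236.
Correction k=3: B_{6}/6! · (f^{(5)}(19) − f^{(5)}(7)) = 1/30240 · (3.99967e-06 − 6.88329e-06) = -9.53578e-11.

S_3 ≈ 101.236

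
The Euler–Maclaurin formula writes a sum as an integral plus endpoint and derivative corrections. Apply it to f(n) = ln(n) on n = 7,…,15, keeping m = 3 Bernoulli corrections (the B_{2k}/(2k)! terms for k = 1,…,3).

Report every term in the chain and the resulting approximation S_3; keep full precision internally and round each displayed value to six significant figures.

∫_7^15 ln(x) dx evaluates to 18.9994.
Boundary: ½(f(7) + f(15)) = ½(1.94591 + 2.70805) = 2.32698.
Running total after boundary: 21.3264.
k=1: B_{2}/(2)! × [f^{(1)}(15) − f^{(1)}(7)] = 1/12 × (0.0666667 − 0.142857) = -0.00634921.
Running total after k=1: 21.3200.
k=2: B_{4}/(4)! × [f^{(3)}(15) − f^{(3)}(7)] = −1/720 × (0.000592593 − 0.00583090) = 7.27543e-06.
Running total after k=2: 21.3200.
k=3: B_{6}/(6)! × [f^{(5)}(15) − f^{(5)}(7)] = 1/30240 × (3.16049e-05 − 0.00142798) = -4.61763e-08.

S_3 ≈ 21.3200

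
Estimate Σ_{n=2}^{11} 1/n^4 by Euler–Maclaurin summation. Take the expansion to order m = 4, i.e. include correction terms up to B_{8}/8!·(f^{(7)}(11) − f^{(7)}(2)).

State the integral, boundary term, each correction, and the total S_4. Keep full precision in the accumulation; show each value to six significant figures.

S_4 ≈ 0.0820028

∫_2^11 1/x^4 dx evaluates to 0.0414162.
½[f(2) + f(11)] = ½[0.0625000 + 6.83013e-05] = 0.0312842.
Running total after boundary: 0.0727004.
Correction k=1: B_{2}/2! · (f^{(1)}(11) − f^{(1)}(2)) = 1/12 · (-2.48369e-05 − (-0.125000)) = 0.0104146.
Running total after k=1: 0.0831150.
Correction k=2: B_{4}/4! · (f^{(3)}(11) − f^{(3)}(2)) = −1/720 · (-6.15790e-06 − (-0.937500)) = -0.00130207.
Running total after k=2: 0.0818129.
Correction k=3: B_{6}/6! · (f^{(5)}(11) − f^{(5)}(2)) = 1/30240 · (-2.84994e-06 − (-13.1250)) = 0.000434028.
Running total after k=3: 0.0822469.
Correction k=4: B_{8}/8! · (f^{(7)}(11) − f^{(7)}(2)) = −1/1209600 · (-2.11979e-06 − (-295.312)) = -0.000244141.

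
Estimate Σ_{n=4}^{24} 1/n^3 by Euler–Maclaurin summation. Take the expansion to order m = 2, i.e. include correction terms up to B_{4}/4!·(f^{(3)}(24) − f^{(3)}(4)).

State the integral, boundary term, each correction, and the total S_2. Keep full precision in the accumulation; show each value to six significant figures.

Integral: ∫_4^24 1/x^3 dx = 0.0303819.
Boundary: ½(f(4) + f(24)) = ½(0.0156250 + 7.23380e-05) = 0.00784867.
So far: 0.0382306.
k=1: B_{2}/(2)! × [f^{(1)}(24) − f^{(1)}(4)] = 1/12 × (-9.04225e-06 − (-0.0117188)) = 0.000975809.
Running total after k=1: 0.0392064.
k=2: B_{4}/(4)! × [f^{(3)}(24) − f^{(3)}(4)] = −1/720 × (-3.13967e-07 − (-0.0146484)) = -2.03446e-05.

S_2 ≈ 0.0391861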